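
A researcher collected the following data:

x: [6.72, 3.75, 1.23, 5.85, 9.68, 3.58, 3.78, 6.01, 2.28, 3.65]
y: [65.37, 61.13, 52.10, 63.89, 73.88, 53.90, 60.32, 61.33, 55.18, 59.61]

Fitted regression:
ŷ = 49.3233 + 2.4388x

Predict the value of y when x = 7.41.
ŷ = 67.3948

To predict y for x = 7.41, substitute into the regression equation:

ŷ = 49.3233 + 2.4388 × 7.41
ŷ = 49.3233 + 18.0715
ŷ = 67.3948

This is a point prediction; actual observations scatter around it by roughly the residual standard deviation.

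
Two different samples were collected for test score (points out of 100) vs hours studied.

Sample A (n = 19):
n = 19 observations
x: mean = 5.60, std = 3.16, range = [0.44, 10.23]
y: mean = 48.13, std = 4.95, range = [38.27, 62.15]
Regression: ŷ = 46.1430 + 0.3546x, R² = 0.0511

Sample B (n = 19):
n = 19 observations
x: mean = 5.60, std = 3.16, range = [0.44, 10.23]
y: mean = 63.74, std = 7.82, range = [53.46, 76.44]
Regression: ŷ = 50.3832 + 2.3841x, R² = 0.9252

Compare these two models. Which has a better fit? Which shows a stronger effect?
Model B has the better fit (R² = 0.9252 vs 0.0511). Model B shows the stronger effect (|β₁| = 2.3841 vs 0.3546).

Model Comparison:

Which explains more variance? (R²)
- Model A: R² = 0.0511 → 5.11% of variance in test score explained
- Model B: R² = 0.9252 → 92.52% of variance in test score explained
- 0.9252 > 0.0511 → Model B has the better fit

Effect size (slope magnitude):
- Model A: β₁ = 0.3546 → predicted test score rises 0.3546 points per additional hour of study time
- Model B: β₁ = 2.3841 → predicted test score rises 2.3841 points per additional hour of study time
- |0.3546| < |2.3841| → Model B shows the stronger marginal effect

Note: The two samples could reflect different populations, time periods, or measurement quality.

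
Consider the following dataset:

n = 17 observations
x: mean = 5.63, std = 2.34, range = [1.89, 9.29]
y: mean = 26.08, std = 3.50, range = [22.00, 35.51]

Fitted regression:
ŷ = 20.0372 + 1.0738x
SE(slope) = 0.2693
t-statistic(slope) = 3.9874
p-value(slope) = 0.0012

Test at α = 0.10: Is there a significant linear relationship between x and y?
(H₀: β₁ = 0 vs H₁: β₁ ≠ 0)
Since p-value = 0.0012 < α = 0.10, reject H₀ — the slope is significantly different from 0.

Hypothesis test for the slope coefficient:

H₀: β₁ = 0 (no linear relationship)
H₁: β₁ ≠ 0 (linear relationship exists)

Test statistic: t = β̂₁ / SE(β̂₁) = 1.0738 / 0.2693 = 3.9874

p = 0.0012: how often a slope estimate this far from 0 (in SE units) would arise by chance if β₁ were truly 0.

Decision rule: reject H₀ if p-value < α.
p-value = 0.0012 < α = 0.10 → reject H₀.

There is sufficient evidence at the 10% significance level to conclude that a linear relationship exists between x and y.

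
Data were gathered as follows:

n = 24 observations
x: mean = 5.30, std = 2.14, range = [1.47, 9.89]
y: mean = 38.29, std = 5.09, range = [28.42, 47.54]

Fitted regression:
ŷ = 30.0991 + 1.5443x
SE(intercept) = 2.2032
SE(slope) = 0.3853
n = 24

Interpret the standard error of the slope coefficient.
SE(slope) = 0.3853 measures the uncertainty in the estimated slope. The coefficient is estimated with moderate precision (SE/|β̂₁| = 24.9%).

What SE measures:
- The standard error quantifies the sampling variability of the coefficient estimate
- It is the estimated standard deviation of β̂₁ across hypothetical repeated samples of the same size
- Smaller SE → more precise estimate

Relative precision:
- SE / |β̂₁| = 0.3853 / 1.5443 = 24.9%
- Rule of thumb (under 20%: precise; 20% to under 50%: moderately precise; 50% or more: imprecise) → moderately precise

Link to interval estimation: a confidence interval for β₁ is β̂₁ ± t* × 0.3853, so SE sets the half-width per unit of t*.

What drives SE(β̂₁): larger n (here n = 24) → smaller SE; more residual scatter → larger SE.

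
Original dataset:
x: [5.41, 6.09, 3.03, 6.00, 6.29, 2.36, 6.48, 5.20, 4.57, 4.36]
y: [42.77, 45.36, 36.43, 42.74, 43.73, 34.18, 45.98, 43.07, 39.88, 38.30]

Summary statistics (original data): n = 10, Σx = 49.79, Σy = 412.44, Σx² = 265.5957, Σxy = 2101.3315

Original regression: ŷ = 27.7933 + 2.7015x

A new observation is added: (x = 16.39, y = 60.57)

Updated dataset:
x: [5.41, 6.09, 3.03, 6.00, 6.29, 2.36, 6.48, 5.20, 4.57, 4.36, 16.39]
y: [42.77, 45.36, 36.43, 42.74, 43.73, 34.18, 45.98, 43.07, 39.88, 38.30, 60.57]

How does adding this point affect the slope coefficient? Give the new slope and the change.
The slope changes from 2.7015 to 1.8247 (change of -0.8768, or -32.5%).

The new point has HIGH LEVERAGE: x = 16.39 is far from the original mean x̄ = 49.79/10 ≈ 4.98 (original range [2.36, 6.48]).

Step 1: Update the sums with the new point (n goes from 10 to 11)
Σx  = 49.79 + 16.39 = 66.18
Σy  = 412.44 + 60.57 = 473.01
Σx² = 265.5957 + 16.39² = 265.5957 + 268.6321 = 534.2278
Σxy = 2101.3315 + 16.39×60.57 = 2101.3315 + 992.7423 = 3094.0738

Step 2: Recompute the slope with b₁ = (nΣxy − ΣxΣy) / (nΣx² − (Σx)²)
Numerator   = 11×3094.0738 − 66.18×473.01 = 34034.8118 − 31303.8018 = 2731.0100
Denominator = 11×534.2278 − 66.18² = 5876.5058 − 4379.7924 = 1496.7134
b₁(new) = 2731.0100 / 1496.7134 = 1.8247

(Same formula on the original sums: (10×2101.3315 − 49.79×412.44) / (10×265.5957 − 49.79²) = 477.9274 / 176.9129 = 2.7015, matching the given fit.)

Step 3: Change in slope
Δβ₁ = 1.8247 − 2.7015 = -0.8768
Relative change = -0.8768 / 2.7015 × 100% = -32.5%
→ the slope decreases when the point is added.

Because the point sits below the extension of the original line at a high-leverage x, it tilts the fit down.
In practice: investigate whether it comes from the same population as the rest of the sample.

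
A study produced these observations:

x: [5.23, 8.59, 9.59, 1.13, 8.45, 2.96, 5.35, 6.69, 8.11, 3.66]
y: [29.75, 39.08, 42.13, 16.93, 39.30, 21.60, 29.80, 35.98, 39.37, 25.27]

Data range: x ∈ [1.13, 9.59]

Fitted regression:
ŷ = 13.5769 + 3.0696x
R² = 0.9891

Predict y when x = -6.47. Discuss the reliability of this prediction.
The equation gives ŷ = -6.2834; however x = -6.47 is 7.60 units below the observed range, so this extrapolated value should not be trusted.

Prediction calculation:
ŷ = 13.5769 + 3.0696 × (-6.47)
ŷ = -6.2834

Reliability:
- Data range: x ∈ [1.13, 9.59]
- Prediction point: x = -6.47 is 7.60 units below the observed range → this is EXTRAPOLATION, not interpolation

Why that matters here:
- R² describes fit only over the sampled x values; it says nothing about behaviour beyond them
- Real relationships often flatten, saturate, or turn nonlinear at extremes
- The linear relationship may not hold outside the observed range

Report the number if required, but flag clearly that it is an extrapolation.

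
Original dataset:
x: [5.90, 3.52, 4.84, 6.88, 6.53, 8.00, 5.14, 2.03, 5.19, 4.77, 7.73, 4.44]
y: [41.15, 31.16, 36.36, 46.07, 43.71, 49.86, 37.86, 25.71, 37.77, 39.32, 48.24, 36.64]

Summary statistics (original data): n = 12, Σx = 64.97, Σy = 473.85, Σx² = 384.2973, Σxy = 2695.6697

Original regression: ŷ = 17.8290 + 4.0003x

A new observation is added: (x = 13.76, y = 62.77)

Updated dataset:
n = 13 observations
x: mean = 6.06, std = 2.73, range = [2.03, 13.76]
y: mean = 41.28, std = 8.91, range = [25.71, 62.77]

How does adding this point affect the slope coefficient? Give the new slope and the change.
Adding the point moves β₁ from 4.0003 to 3.1965, i.e. it decreases by 0.8038 (-20.1%).

x = 13.76 lies well outside the original x-range [2.03, 8.00] (x̄ ≈ 5.41), so this observation has high leverage and can move the slope substantially.

Step 1: Update the sums with the new point (n goes from 12 to 13)
Σx  = 64.97 + 13.76 = 78.73
Σy  = 473.85 + 62.77 = 536.62
Σx² = 384.2973 + 13.76² = 384.2973 + 189.3376 = 573.6349
Σxy = 2695.6697 + 13.76×62.77 = 2695.6697 + 863.7152 = 3559.3849

Step 2: Recompute the slope with b₁ = (nΣxy − ΣxΣy) / (nΣx² − (Σx)²)
Numerator   = 13×3559.3849 − 78.73×536.62 = 46272.0037 − 42248.0926 = 4023.9111
Denominator = 13×573.6349 − 78.73² = 7457.2537 − 6198.4129 = 1258.8408
b₁(new) = 4023.9111 / 1258.8408 = 3.1965

(Same formula on the original sums: (12×2695.6697 − 64.97×473.85) / (12×384.2973 − 64.97²) = 1562.0019 / 390.4667 = 4.0003, matching the given fit.)

Step 3: Change in slope
Δβ₁ = 3.1965 − 4.0003 = -0.8038
Relative change = -0.8038 / 4.0003 × 100% = -20.1%
→ the slope decreases when the point is added.

A high-leverage point only changes the slope if it is off the original line; here y = 62.77 is below the original trend, so the slope decreases.
In practice: investigate whether it comes from the same population as the rest of the sample; refit with and without it and report both if conclusions differ.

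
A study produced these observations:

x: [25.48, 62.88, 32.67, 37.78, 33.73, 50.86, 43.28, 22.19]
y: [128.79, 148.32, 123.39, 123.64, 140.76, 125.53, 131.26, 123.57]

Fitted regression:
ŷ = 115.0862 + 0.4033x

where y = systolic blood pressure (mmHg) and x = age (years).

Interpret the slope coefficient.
On average, blood pressure is about 0.4033 mmHg higher for every extra year of age.

The slope coefficient β₁ = 0.4033 represents the marginal effect of age on blood pressure.

Interpretation:
- Age up by 1 year → predicted blood pressure increases by 0.4033 mmHg
- This is a linear approximation: the same per-unit change is assumed across the whole observed x range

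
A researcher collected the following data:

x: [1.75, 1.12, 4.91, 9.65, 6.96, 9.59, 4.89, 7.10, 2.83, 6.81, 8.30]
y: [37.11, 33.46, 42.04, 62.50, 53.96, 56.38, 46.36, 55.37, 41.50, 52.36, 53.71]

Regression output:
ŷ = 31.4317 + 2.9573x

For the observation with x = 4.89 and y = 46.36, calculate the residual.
Residual = 0.4671

The residual is the difference between the actual value and the predicted value:

Residual = y - ŷ

Step 1: Calculate predicted value
ŷ = 31.4317 + 2.9573 × 4.89
ŷ = 45.8929

Step 2: Calculate residual
Residual = 46.36 - 45.8929
Residual = 0.4671

Interpretation: the model underestimates the actual value by 0.4671 at this point (positive residual → observation lies above the fitted line).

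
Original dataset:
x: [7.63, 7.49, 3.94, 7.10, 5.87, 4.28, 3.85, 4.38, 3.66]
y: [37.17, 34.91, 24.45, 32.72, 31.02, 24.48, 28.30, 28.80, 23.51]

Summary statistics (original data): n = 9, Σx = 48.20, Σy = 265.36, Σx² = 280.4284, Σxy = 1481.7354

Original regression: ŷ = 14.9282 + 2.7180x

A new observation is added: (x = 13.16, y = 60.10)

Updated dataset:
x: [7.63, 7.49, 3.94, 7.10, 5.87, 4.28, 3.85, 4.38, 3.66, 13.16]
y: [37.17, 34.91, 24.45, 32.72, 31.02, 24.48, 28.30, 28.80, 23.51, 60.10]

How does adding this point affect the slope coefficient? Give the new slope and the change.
Adding the point moves β₁ from 2.7180 to 3.5745, i.e. it increases by 0.8565 (+31.5%).

x = 13.16 lies well outside the original x-range [3.66, 7.63] (x̄ ≈ 5.36), so this observation has high leverage and can move the slope substantially.

Step 1: Update the sums with the new point (n goes from 9 to 10)
Σx  = 48.20 + 13.16 = 61.36
Σy  = 265.36 + 60.10 = 325.46
Σx² = 280.4284 + 13.16² = 280.4284 + 173.1856 = 453.6140
Σxy = 1481.7354 + 13.16×60.10 = 1481.7354 + 790.9160 = 2272.6514

Step 2: Recompute the slope with b₁ = (nΣxy − ΣxΣy) / (nΣx² − (Σx)²)
Numerator   = 10×2272.6514 − 61.36×325.46 = 22726.5140 − 19970.2256 = 2756.2884
Denominator = 10×453.6140 − 61.36² = 4536.1400 − 3765.0496 = 771.0904
b₁(new) = 2756.2884 / 771.0904 = 3.5745

(Same formula on the original sums: (9×1481.7354 − 48.20×265.36) / (9×280.4284 − 48.20²) = 545.2666 / 200.6156 = 2.7180, matching the given fit.)

Step 3: Change in slope
Δβ₁ = 3.5745 − 2.7180 = +0.8565
Relative change = +0.8565 / 2.7180 × 100% = +31.5%
→ the slope increases when the point is added.

A high-leverage point only changes the slope if it is off the original line; here y = 60.10 is above the original trend, so the slope increases.
In practice: investigate whether it comes from the same population as the rest of the sample; refit with and without it and report both if conclusions differ.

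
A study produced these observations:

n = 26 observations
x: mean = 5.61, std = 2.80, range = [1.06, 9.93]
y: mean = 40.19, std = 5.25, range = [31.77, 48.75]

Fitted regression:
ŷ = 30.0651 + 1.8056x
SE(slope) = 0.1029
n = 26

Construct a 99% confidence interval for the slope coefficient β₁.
The 99% CI for β₁ is (1.5178, 2.0934)

Confidence interval for the slope:

The 99% CI for β₁ is: β̂₁ ± t*(α/2, n-2) × SE(β̂₁)

Step 1: Find critical t-value
- Confidence level = 0.99
- Degrees of freedom = n - 2 = 26 - 2 = 24
- t*(α/2, 24) = 2.7969

Step 2: Calculate margin of error
Margin = 2.7969 × 0.1029 = 0.2878

Step 3: Construct interval
CI = 1.8056 ± 0.2878
CI = (1.5178, 2.0934)

Interpretation: intervals built this way capture the true β₁ in 99% of repeated samples; here the plausible range for the per-unit effect of x on y is 1.5178 to 2.0934.
The interval does not include 0, suggesting a significant linear relationship.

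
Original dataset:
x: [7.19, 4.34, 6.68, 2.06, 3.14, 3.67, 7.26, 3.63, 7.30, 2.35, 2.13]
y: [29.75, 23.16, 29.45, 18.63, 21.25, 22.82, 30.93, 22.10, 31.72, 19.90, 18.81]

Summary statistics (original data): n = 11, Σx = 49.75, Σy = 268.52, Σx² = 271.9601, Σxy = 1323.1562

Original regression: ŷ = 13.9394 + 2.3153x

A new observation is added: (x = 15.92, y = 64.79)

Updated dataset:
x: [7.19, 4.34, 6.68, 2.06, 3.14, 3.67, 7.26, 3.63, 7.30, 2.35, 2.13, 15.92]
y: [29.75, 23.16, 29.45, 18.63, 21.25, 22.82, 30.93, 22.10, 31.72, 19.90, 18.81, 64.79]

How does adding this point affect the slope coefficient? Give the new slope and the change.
The slope changes from 2.3153 to 3.1957 (change of +0.8804, or +38.0%).

The new point has HIGH LEVERAGE: x = 15.92 is far from the original mean x̄ = 49.75/11 ≈ 4.52 (original range [2.06, 7.30]).

Step 1: Update the sums with the new point (n goes from 11 to 12)
Σx  = 49.75 + 15.92 = 65.67
Σy  = 268.52 + 64.79 = 333.31
Σx² = 271.9601 + 15.92² = 271.9601 + 253.4464 = 525.4065
Σxy = 1323.1562 + 15.92×64.79 = 1323.1562 + 1031.4568 = 2354.6130

Step 2: Recompute the slope with b₁ = (nΣxy − ΣxΣy) / (nΣx² − (Σx)²)
Numerator   = 12×2354.6130 − 65.67×333.31 = 28255.3560 − 21888.4677 = 6366.8883
Denominator = 12×525.4065 − 65.67² = 6304.8780 − 4312.5489 = 1992.3291
b₁(new) = 6366.8883 / 1992.3291 = 3.1957

(Same formula on the original sums: (11×1323.1562 − 49.75×268.52) / (11×271.9601 − 49.75²) = 1195.8482 / 516.4986 = 2.3153, matching the given fit.)

Step 3: Change in slope
Δβ₁ = 3.1957 − 2.3153 = +0.8804
Relative change = +0.8804 / 2.3153 × 100% = +38.0%
→ the slope increases when the point is added.

A high-leverage point only changes the slope if it is off the original line; here y = 64.79 is above the original trend, so the slope increases.
In practice: investigate whether it comes from the same population as the rest of the sample; examine leverage (hᵢ) and Cook's distance rather than deleting it automatically.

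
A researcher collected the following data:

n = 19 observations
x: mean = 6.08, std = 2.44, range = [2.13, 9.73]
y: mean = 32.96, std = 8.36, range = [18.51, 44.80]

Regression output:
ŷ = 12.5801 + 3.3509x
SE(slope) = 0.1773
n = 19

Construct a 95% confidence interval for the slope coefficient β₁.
The 95% CI for β₁ is (2.9768, 3.7250)

Confidence interval for the slope:

The 95% CI for β₁ is: β̂₁ ± t*(α/2, n-2) × SE(β̂₁)

Step 1: Find critical t-value
- Confidence level = 0.95
- Degrees of freedom = n - 2 = 19 - 2 = 17
- t*(α/2, 17) = 2.1098

Step 2: Calculate margin of error
Margin = 2.1098 × 0.1773 = 0.3741

Step 3: Construct interval
CI = 3.3509 ± 0.3741
CI = (2.9768, 3.7250)

Interpretation: We are 95% confident that the true slope β₁ lies between 2.9768 and 3.7250.
The interval does not include 0, suggesting a significant linear relationship.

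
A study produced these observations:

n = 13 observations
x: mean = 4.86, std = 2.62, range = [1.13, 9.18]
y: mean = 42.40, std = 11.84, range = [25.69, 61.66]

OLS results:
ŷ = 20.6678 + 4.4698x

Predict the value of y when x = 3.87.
ŷ = 37.9659

To predict y for x = 3.87, substitute into the regression equation:

ŷ = 20.6678 + 4.4698 × 3.87
ŷ = 20.6678 + 17.2981
ŷ = 37.9659

This is a point prediction; actual observations scatter around it by roughly the residual standard deviation.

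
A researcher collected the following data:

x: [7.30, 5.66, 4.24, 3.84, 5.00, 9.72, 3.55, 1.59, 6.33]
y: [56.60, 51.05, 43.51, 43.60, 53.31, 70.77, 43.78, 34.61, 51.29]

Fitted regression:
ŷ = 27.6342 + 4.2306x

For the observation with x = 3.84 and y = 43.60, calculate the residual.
Residual = -0.2797

The residual is the difference between the actual value and the predicted value:

Residual = y - ŷ

Step 1: Calculate predicted value
ŷ = 27.6342 + 4.2306 × 3.84
ŷ = 43.8797

Step 2: Calculate residual
Residual = 43.60 - 43.8797
Residual = -0.2797

Interpretation: the model overestimates the actual value by 0.2797 at this point (negative residual → observation lies below the fitted line).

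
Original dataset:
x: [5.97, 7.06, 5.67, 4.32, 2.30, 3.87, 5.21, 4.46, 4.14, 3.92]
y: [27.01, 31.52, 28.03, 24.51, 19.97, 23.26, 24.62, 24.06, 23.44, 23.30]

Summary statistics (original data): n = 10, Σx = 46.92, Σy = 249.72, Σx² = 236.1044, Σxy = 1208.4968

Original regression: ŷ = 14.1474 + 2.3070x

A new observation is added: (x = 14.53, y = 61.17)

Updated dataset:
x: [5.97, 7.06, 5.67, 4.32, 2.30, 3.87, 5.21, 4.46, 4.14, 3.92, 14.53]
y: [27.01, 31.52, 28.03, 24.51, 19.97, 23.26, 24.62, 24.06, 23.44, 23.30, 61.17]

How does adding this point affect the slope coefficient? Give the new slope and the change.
The slope changes from 2.3070 to 3.4687 (change of +1.1617, or +50.4%).

The new point has HIGH LEVERAGE: x = 14.53 is far from the original mean x̄ = 46.92/10 ≈ 4.69 (original range [2.30, 7.06]).

Step 1: Update the sums with the new point (n goes from 10 to 11)
Σx  = 46.92 + 14.53 = 61.45
Σy  = 249.72 + 61.17 = 310.89
Σx² = 236.1044 + 14.53² = 236.1044 + 211.1209 = 447.2253
Σxy = 1208.4968 + 14.53×61.17 = 1208.4968 + 888.8001 = 2097.2969

Step 2: Recompute the slope with b₁ = (nΣxy − ΣxΣy) / (nΣx² − (Σx)²)
Numerator   = 11×2097.2969 − 61.45×310.89 = 23070.2659 − 19104.1905 = 3966.0754
Denominator = 11×447.2253 − 61.45² = 4919.4783 − 3776.1025 = 1143.3758
b₁(new) = 3966.0754 / 1143.3758 = 3.4687

(Same formula on the original sums: (10×1208.4968 − 46.92×249.72) / (10×236.1044 − 46.92²) = 368.1056 / 159.5576 = 2.3070, matching the given fit.)

Step 3: Change in slope
Δβ₁ = 3.4687 − 2.3070 = +1.1617
Relative change = +1.1617 / 2.3070 × 100% = +50.4%
→ the slope increases when the point is added.

Because the point sits above the extension of the original line at a high-leverage x, it tilts the fit up.
In practice: examine leverage (hᵢ) and Cook's distance rather than deleting it automatically.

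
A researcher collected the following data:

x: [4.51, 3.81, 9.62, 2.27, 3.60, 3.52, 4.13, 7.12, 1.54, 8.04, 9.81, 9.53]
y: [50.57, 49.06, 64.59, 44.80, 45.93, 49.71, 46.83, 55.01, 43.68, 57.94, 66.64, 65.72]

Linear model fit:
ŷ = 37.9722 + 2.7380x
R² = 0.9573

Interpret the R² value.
R² = 0.9573 means 95.73% of the variation in y is explained by the linear relationship with x. This indicates a strong fit.

R² (coefficient of determination) measures the proportion of variance in y explained by the regression model.

Here R² = 0.9573:
- Explained: 95.73% of the variation in y
- Unexplained (residual): 100% − 95.73% = 4.27%
- Rule of thumb (below 0.3 weak; 0.3 to below 0.7 moderate; 0.7 and above strong) → strong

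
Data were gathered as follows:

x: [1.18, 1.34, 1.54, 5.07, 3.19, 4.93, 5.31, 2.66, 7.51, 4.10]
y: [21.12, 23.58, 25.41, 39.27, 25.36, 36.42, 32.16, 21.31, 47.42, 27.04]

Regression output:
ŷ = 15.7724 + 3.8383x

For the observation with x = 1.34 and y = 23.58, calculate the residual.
Residual = 2.6643

The residual is the difference between the actual value and the predicted value:

Residual = y - ŷ

Step 1: Calculate predicted value
ŷ = 15.7724 + 3.8383 × 1.34
ŷ = 20.9157

Step 2: Calculate residual
Residual = 23.58 - 20.9157
Residual = 2.6643

Interpretation: the model underestimates the actual value by 2.6643 at this point (positive residual → observation lies above the fitted line).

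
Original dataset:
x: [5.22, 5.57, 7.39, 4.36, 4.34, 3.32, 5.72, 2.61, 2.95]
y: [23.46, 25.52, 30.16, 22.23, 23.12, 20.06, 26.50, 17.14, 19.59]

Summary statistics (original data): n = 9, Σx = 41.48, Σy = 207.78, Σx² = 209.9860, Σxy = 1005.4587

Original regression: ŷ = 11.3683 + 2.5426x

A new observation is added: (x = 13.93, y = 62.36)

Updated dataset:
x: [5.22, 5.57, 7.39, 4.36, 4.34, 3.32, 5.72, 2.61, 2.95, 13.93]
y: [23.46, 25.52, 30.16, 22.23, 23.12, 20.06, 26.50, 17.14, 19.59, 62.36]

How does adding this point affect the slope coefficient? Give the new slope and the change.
Adding the point moves β₁ from 2.5426 to 3.8894, i.e. it increases by 1.3468 (+53.0%).

x = 13.93 lies well outside the original x-range [2.61, 7.39] (x̄ ≈ 4.61), so this observation has high leverage and can move the slope substantially.

Step 1: Update the sums with the new point (n goes from 9 to 10)
Σx  = 41.48 + 13.93 = 55.41
Σy  = 207.78 + 62.36 = 270.14
Σx² = 209.9860 + 13.93² = 209.9860 + 194.0449 = 404.0309
Σxy = 1005.4587 + 13.93×62.36 = 1005.4587 + 868.6748 = 1874.1335

Step 2: Recompute the slope with b₁ = (nΣxy − ΣxΣy) / (nΣx² − (Σx)²)
Numerator   = 10×1874.1335 − 55.41×270.14 = 18741.3350 − 14968.4574 = 3772.8776
Denominator = 10×404.0309 − 55.41² = 4040.3090 − 3070.2681 = 970.0409
b₁(new) = 3772.8776 / 970.0409 = 3.8894

(Same formula on the original sums: (9×1005.4587 − 41.48×207.78) / (9×209.9860 − 41.48²) = 430.4139 / 169.2836 = 2.5426, matching the given fit.)

Step 3: Change in slope
Δβ₁ = 3.8894 − 2.5426 = +1.3468
Relative change = +1.3468 / 2.5426 × 100% = +53.0%
→ the slope increases when the point is added.

A high-leverage point only changes the slope if it is off the original line; here y = 62.36 is above the original trend, so the slope increases.
In practice: refit with and without it and report both if conclusions differ; check such a point for data-entry or measurement error.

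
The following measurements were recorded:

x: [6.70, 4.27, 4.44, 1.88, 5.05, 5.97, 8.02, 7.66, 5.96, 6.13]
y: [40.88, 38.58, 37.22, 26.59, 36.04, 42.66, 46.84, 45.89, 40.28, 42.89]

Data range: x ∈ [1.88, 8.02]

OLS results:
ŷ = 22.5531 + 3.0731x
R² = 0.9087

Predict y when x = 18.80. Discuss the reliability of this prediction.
The equation gives ŷ = 80.3274; however x = 18.80 is 10.78 units above the observed range, so this extrapolated value should not be trusted.

Prediction calculation:
ŷ = 22.5531 + 3.0731 × 18.80
ŷ = 80.3274

Reliability:
- Data range: x ∈ [1.88, 8.02]
- Prediction point: x = 18.80 is 10.78 units above the observed range → this is EXTRAPOLATION, not interpolation

Why that matters here:
- R² describes fit only over the sampled x values; it says nothing about behaviour beyond them
- Real relationships often flatten, saturate, or turn nonlinear at extremes
- There are no observations near this x to validate the fitted line there

The R² = 0.9087 only validates the fit within [1.88, 8.02]; treat ŷ = 80.3274 with caution.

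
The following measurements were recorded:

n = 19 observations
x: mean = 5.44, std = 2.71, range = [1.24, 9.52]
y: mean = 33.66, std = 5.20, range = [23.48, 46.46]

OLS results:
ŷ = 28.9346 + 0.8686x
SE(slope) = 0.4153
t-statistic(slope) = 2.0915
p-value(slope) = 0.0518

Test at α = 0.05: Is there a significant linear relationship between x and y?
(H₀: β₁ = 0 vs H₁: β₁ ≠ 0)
p-value = 0.0518 ≥ α = 0.05, so we fail to reject H₀. The relationship is not significant.

Hypothesis test for the slope coefficient:

H₀: β₁ = 0 (no linear relationship)
H₁: β₁ ≠ 0 (linear relationship exists)

Test statistic: t = β̂₁ / SE(β̂₁) = 0.8686 / 0.4153 = 2.0915

p = 0.0518: how often a slope estimate this far from 0 (in SE units) would arise by chance if β₁ were truly 0.

Decision rule: reject H₀ if p-value < α.
p-value = 0.0518 ≥ α = 0.05 → fail to reject H₀.

At α = 0.05 the data do not provide convincing evidence of a nonzero slope.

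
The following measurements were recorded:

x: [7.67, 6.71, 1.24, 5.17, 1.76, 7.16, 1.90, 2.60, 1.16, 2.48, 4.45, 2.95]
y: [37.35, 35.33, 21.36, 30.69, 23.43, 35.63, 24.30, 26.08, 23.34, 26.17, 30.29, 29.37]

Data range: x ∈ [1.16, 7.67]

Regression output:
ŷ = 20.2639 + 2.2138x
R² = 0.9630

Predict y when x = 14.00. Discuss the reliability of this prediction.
ŷ = 51.2571, but this is extrapolation (above the data range [1.16, 7.67]) and may be unreliable.

Prediction calculation:
ŷ = 20.2639 + 2.2138 × 14.00
ŷ = 51.2571

Reliability:
- Data range: x ∈ [1.16, 7.67]
- Prediction point: x = 14.00 is 6.33 units above the observed range → this is EXTRAPOLATION, not interpolation

Why that matters here:
- There are no observations near this x to validate the fitted line there
- The linear relationship may not hold outside the observed range
- Real relationships often flatten, saturate, or turn nonlinear at extremes

The R² = 0.9630 only validates the fit within [1.16, 7.67]; treat ŷ = 51.2571 with caution.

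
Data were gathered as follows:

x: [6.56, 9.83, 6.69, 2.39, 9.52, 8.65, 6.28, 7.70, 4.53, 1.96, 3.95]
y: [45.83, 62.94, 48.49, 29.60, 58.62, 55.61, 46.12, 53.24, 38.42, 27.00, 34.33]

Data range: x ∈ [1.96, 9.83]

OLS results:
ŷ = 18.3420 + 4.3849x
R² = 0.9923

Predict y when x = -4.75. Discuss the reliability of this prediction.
ŷ = -2.4863, but this is extrapolation (below the data range [1.96, 9.83]) and may be unreliable.

Prediction calculation:
ŷ = 18.3420 + 4.3849 × (-4.75)
ŷ = -2.4863

Reliability:
- Data range: x ∈ [1.96, 9.83]
- Prediction point: x = -4.75 is 6.71 units below the observed range → this is EXTRAPOLATION, not interpolation

Why that matters here:
- The standard error of prediction grows with (x − x̄)², and x = -4.75 is far from x̄ = 6.19
- Real relationships often flatten, saturate, or turn nonlinear at extremes
- The linear relationship may not hold outside the observed range

A defensible statement: 'if the linear trend continued to x = -4.75, y would be about -2.4863' — the premise is untested.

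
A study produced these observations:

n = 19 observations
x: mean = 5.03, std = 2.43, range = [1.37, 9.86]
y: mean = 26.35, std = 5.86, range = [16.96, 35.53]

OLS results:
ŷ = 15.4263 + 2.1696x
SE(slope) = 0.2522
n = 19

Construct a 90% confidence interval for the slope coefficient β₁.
The 90% CI for β₁ is (1.7309, 2.6083)

Confidence interval for the slope:

The 90% CI for β₁ is: β̂₁ ± t*(α/2, n-2) × SE(β̂₁)

Step 1: Find critical t-value
- Confidence level = 0.9
- Degrees of freedom = n - 2 = 19 - 2 = 17
- t*(α/2, 17) = 1.7396

Step 2: Calculate margin of error
Margin = 1.7396 × 0.2522 = 0.4387

Step 3: Construct interval
CI = 2.1696 ± 0.4387
CI = (1.7309, 2.6083)

Interpretation: intervals built this way capture the true β₁ in 90% of repeated samples; here the plausible range for the per-unit effect of x on y is 1.7309 to 2.6083.
Since 0 is outside the interval, a two-sided test at α = 0.10 would reject H₀: β₁ = 0.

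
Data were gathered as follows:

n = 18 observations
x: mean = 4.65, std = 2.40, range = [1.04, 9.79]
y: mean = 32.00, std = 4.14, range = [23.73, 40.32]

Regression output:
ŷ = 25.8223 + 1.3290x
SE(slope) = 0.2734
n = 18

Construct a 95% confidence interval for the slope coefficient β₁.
The 95% CI for β₁ is (0.7494, 1.9086)

Confidence interval for the slope:

The 95% CI for β₁ is: β̂₁ ± t*(α/2, n-2) × SE(β̂₁)

Step 1: Find critical t-value
- Confidence level = 0.95
- Degrees of freedom = n - 2 = 18 - 2 = 16
- t*(α/2, 16) = 2.1199

Step 2: Calculate margin of error
Margin = 2.1199 × 0.2734 = 0.5796

Step 3: Construct interval
CI = 1.3290 ± 0.5796
CI = (0.7494, 1.9086)

Interpretation: We are 95% confident that the true slope β₁ lies between 0.7494 and 1.9086.
Both endpoints are positive, so the data support a genuinely positive slope at this confidence level.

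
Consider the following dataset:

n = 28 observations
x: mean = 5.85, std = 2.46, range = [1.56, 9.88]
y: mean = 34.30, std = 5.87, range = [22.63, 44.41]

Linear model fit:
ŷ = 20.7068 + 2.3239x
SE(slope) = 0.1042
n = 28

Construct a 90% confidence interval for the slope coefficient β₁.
The 90% CI for β₁ is (2.1462, 2.5016)

Confidence interval for the slope:

The 90% CI for β₁ is: β̂₁ ± t*(α/2, n-2) × SE(β̂₁)

Step 1: Find critical t-value
- Confidence level = 0.9
- Degrees of freedom = n - 2 = 28 - 2 = 26
- t*(α/2, 26) = 1.7056

Step 2: Calculate margin of error
Margin = 1.7056 × 0.1042 = 0.1777

Step 3: Construct interval
CI = 2.3239 ± 0.1777
CI = (2.1462, 2.5016)

Interpretation: each one-unit increase in x is associated with a change in mean y of between 2.1462 and 2.5016, with 90% confidence.
Both endpoints are positive, so the data support a genuinely positive slope at this confidence level.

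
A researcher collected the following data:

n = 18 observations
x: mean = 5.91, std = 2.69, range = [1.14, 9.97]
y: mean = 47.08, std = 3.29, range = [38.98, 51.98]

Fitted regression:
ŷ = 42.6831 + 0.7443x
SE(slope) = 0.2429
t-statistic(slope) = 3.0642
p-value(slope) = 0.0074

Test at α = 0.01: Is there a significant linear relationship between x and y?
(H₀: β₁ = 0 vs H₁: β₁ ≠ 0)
p-value = 0.0074 < α = 0.01, so we reject H₀. The relationship is significant.

Hypothesis test for the slope coefficient:

H₀: β₁ = 0 (no linear relationship)
H₁: β₁ ≠ 0 (linear relationship exists)

Test statistic: t = β̂₁ / SE(β̂₁) = 0.7443 / 0.2429 = 3.0642

p = 0.0074: how often a slope estimate this far from 0 (in SE units) would arise by chance if β₁ were truly 0.

Decision rule: reject H₀ if p-value < α.
p-value = 0.0074 < α = 0.01 → reject H₀.

At α = 0.01 the data do provide convincing evidence of a nonzero slope.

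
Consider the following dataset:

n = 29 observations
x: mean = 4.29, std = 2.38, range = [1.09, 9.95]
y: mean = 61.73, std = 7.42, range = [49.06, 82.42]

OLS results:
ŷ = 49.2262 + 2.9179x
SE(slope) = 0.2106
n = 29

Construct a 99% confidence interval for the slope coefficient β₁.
The 99% CI for β₁ is (2.3344, 3.5014)

Confidence interval for the slope:

The 99% CI for β₁ is: β̂₁ ± t*(α/2, n-2) × SE(β̂₁)

Step 1: Find critical t-value
- Confidence level = 0.99
- Degrees of freedom = n - 2 = 29 - 2 = 27
- t*(α/2, 27) = 2.7707

Step 2: Calculate margin of error
Margin = 2.7707 × 0.2106 = 0.5835

Step 3: Construct interval
CI = 2.9179 ± 0.5835
CI = (2.3344, 3.5014)

Interpretation: We are 99% confident that the true slope β₁ lies between 2.3344 and 3.5014.
The interval does not include 0, suggesting a significant linear relationship.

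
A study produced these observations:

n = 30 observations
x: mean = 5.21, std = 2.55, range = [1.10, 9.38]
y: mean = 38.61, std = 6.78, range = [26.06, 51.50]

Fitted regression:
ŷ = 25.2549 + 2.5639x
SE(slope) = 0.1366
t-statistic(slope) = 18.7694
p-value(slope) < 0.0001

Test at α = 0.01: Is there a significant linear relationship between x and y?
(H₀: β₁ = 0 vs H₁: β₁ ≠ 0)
Since p-value < 0.0001 < α = 0.01, reject H₀ — the slope is significantly different from 0.

Hypothesis test for the slope coefficient:

H₀: β₁ = 0 (no linear relationship)
H₁: β₁ ≠ 0 (linear relationship exists)

Test statistic: t = β̂₁ / SE(β̂₁) = 2.5639 / 0.1366 = 18.7694

With df = 28, the two-sided p-value for |t| = 18.7694 is <0.0001.

Decision rule: reject H₀ if p-value < α.
p-value < 0.0001 < α = 0.01 → reject H₀.

Conclusion: the linear association between x and y is significant at the 1% level.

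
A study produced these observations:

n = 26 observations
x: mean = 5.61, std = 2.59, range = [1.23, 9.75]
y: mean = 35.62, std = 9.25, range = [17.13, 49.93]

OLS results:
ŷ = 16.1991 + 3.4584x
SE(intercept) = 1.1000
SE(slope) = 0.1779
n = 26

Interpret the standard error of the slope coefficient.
SE(slope) = 0.1779 measures the uncertainty in the estimated slope. The coefficient is estimated precisely (SE/|β̂₁| = 5.1%).

What SE measures:
- The standard error quantifies the sampling variability of the coefficient estimate
- It is the estimated standard deviation of β̂₁ across hypothetical repeated samples of the same size
- Smaller SE → more precise estimate

Relative precision:
- SE / |β̂₁| = 0.1779 / 3.4584 = 5.1%
- Rule of thumb (under 20%: precise; 20% to under 50%: moderately precise; 50% or more: imprecise) → precise

Rough 95% range (±2 SE): 3.4584 ± 0.3558 → (3.1026, 3.8142).

What drives SE(β̂₁): wider spread of x values → smaller SE.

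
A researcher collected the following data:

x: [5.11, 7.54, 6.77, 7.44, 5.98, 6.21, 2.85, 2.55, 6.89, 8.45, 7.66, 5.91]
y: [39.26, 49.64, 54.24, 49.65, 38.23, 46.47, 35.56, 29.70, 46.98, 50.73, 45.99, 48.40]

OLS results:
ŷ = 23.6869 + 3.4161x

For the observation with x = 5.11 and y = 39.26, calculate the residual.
Residual = -1.8832

The residual is the difference between the actual value and the predicted value:

Residual = y - ŷ

Step 1: Calculate predicted value
ŷ = 23.6869 + 3.4161 × 5.11
ŷ = 41.1432

Step 2: Calculate residual
Residual = 39.26 - 41.1432
Residual = -1.8832

The residual is negative, so the observed y = 39.26 sits below the regression line (the line overestimates it by 1.8832).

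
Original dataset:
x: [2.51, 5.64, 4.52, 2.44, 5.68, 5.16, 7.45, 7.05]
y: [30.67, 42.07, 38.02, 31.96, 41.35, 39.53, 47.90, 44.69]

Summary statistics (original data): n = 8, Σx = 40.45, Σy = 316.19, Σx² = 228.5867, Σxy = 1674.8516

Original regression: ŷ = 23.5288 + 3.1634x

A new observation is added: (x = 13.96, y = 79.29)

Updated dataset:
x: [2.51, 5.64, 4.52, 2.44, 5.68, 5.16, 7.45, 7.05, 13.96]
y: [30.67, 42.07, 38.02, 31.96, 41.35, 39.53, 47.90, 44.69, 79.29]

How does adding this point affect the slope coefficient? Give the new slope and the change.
The slope changes from 3.1634 to 4.1346 (change of +0.9712, or +30.7%).

The new point has HIGH LEVERAGE: x = 13.96 is far from the original mean x̄ = 40.45/8 ≈ 5.06 (original range [2.44, 7.45]).

Step 1: Update the sums with the new point (n goes from 8 to 9)
Σx  = 40.45 + 13.96 = 54.41
Σy  = 316.19 + 79.29 = 395.48
Σx² = 228.5867 + 13.96² = 228.5867 + 194.8816 = 423.4683
Σxy = 1674.8516 + 13.96×79.29 = 1674.8516 + 1106.8884 = 2781.7400

Step 2: Recompute the slope with b₁ = (nΣxy − ΣxΣy) / (nΣx² − (Σx)²)
Numerator   = 9×2781.7400 − 54.41×395.48 = 25035.6600 − 21518.0668 = 3517.5932
Denominator = 9×423.4683 − 54.41² = 3811.2147 − 2960.4481 = 850.7666
b₁(new) = 3517.5932 / 850.7666 = 4.1346

(Same formula on the original sums: (8×1674.8516 − 40.45×316.19) / (8×228.5867 − 40.45²) = 608.9273 / 192.4911 = 3.1634, matching the given fit.)

Step 3: Change in slope
Δβ₁ = 4.1346 − 3.1634 = +0.9712
Relative change = +0.9712 / 3.1634 × 100% = +30.7%
→ the slope increases when the point is added.

Because the point sits above the extension of the original line at a high-leverage x, it tilts the fit up.
In practice: refit with and without it and report both if conclusions differ; investigate whether it comes from the same population as the rest of the sample.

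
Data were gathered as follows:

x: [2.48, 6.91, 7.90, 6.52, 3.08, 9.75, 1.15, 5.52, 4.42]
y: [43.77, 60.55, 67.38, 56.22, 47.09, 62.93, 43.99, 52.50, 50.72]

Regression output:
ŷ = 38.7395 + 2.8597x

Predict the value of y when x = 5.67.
ŷ = 54.9540

Plug x = 5.67 into the fitted line:

ŷ = 38.7395 + 2.8597 × 5.67
ŷ = 38.7395 + 16.2145
ŷ = 54.9540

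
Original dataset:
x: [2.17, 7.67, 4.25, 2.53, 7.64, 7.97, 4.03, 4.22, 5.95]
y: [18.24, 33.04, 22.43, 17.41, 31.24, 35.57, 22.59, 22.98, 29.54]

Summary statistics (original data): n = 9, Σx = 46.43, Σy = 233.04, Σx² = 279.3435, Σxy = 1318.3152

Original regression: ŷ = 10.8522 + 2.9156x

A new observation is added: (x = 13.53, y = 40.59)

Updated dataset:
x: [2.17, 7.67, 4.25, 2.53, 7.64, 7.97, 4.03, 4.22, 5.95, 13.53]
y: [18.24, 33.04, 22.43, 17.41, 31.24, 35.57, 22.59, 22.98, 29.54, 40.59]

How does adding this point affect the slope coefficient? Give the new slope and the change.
Adding the point moves β₁ from 2.9156 to 2.2045, i.e. it decreases by 0.7111 (-24.4%).

x = 13.53 lies well outside the original x-range [2.17, 7.97] (x̄ ≈ 5.16), so this observation has high leverage and can move the slope substantially.

Step 1: Update the sums with the new point (n goes from 9 to 10)
Σx  = 46.43 + 13.53 = 59.96
Σy  = 233.04 + 40.59 = 273.63
Σx² = 279.3435 + 13.53² = 279.3435 + 183.0609 = 462.4044
Σxy = 1318.3152 + 13.53×40.59 = 1318.3152 + 549.1827 = 1867.4979

Step 2: Recompute the slope with b₁ = (nΣxy − ΣxΣy) / (nΣx² − (Σx)²)
Numerator   = 10×1867.4979 − 59.96×273.63 = 18674.9790 − 16406.8548 = 2268.1242
Denominator = 10×462.4044 − 59.96² = 4624.0440 − 3595.2016 = 1028.8424
b₁(new) = 2268.1242 / 1028.8424 = 2.2045

(Same formula on the original sums: (9×1318.3152 − 46.43×233.04) / (9×279.3435 − 46.43²) = 1044.7896 / 358.3466 = 2.9156, matching the given fit.)

Step 3: Change in slope
Δβ₁ = 2.2045 − 2.9156 = -0.7111
Relative change = -0.7111 / 2.9156 × 100% = -24.4%
→ the slope decreases when the point is added.

Because the point sits below the extension of the original line at a high-leverage x, it tilts the fit down.
In practice: investigate whether it comes from the same population as the rest of the sample; check such a point for data-entry or measurement error.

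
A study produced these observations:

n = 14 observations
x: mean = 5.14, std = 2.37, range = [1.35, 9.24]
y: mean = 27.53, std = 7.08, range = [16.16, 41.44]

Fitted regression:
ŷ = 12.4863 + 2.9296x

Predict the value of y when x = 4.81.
ŷ = 26.5777

x = 4.81 lies inside the observed range [1.35, 9.24], so the fitted equation applies directly:

ŷ = 12.4863 + 2.9296 × 4.81
ŷ = 12.4863 + 14.0914
ŷ = 26.5777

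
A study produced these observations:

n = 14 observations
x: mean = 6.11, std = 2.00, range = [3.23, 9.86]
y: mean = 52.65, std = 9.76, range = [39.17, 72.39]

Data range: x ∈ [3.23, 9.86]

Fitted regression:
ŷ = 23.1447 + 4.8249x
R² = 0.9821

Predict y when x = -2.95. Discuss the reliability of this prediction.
The equation gives ŷ = 8.9112; however x = -2.95 is 6.18 units below the observed range, so this extrapolated value should not be trusted.

Prediction calculation:
ŷ = 23.1447 + 4.8249 × (-2.95)
ŷ = 8.9112

Reliability:
- Data range: x ∈ [3.23, 9.86]
- Prediction point: x = -2.95 is 6.18 units below the observed range → this is EXTRAPOLATION, not interpolation

Why that matters here:
- The linear relationship may not hold outside the observed range
- The standard error of prediction grows with (x − x̄)², and x = -2.95 is far from x̄ = 6.11

The R² = 0.9821 only validates the fit within [3.23, 9.86]; treat ŷ = 8.9112 with caution.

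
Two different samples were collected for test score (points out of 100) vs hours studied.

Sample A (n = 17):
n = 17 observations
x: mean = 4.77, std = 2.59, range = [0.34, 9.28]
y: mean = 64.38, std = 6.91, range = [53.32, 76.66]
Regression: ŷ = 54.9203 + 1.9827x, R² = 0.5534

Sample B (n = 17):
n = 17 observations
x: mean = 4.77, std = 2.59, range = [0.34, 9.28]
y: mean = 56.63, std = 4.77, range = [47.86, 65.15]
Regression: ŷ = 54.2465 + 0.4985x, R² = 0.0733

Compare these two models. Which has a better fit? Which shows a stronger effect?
Model A has the better fit (R² = 0.5534 vs 0.0733). Model A shows the stronger effect (|β₁| = 1.9827 vs 0.4985).

Model Comparison:

Fit — compare R²:
- Model A: R² = 0.5534 → 55.34% of variance in test score explained
- Model B: R² = 0.0733 → 7.33% of variance in test score explained
- 0.5534 > 0.0733 → Model A has the better fit

Strength of effect — compare |β₁|:
- Model A: β₁ = 1.9827 → predicted test score rises 1.9827 points per additional hour of study time
- Model B: β₁ = 0.4985 → predicted test score rises 0.4985 points per additional hour of study time
- |1.9827| > |0.4985| → Model A shows the stronger marginal effect

Note: The two samples could reflect different populations, time periods, or measurement quality.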